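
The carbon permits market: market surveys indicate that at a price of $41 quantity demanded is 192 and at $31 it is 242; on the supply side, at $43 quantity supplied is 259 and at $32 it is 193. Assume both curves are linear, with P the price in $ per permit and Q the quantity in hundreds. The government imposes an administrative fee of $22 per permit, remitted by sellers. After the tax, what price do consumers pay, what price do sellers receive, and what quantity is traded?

Consumers pay $48; sellers receive $26; quantity = 157.

Demand slope: (242 − 192)/(31 − 41) = -5, so Qd = 397 − 5P.
Supply slope: (193 − 259)/(32 − 43) = 6, so Qs = 6P + 1.
Before the tax: set 397 − 5P = 6P + 1 → P* = $36, Q* = 217.
With the tax collected from sellers, supply shifts: Qs = 6(P − 22) + 1.
New equilibrium: consumers pay $48, sellers receive $26, Q = 157. (Wedge: Pb − Ps = 22.)
The less price-elastic side of the market bears the larger share of a per-unit tax.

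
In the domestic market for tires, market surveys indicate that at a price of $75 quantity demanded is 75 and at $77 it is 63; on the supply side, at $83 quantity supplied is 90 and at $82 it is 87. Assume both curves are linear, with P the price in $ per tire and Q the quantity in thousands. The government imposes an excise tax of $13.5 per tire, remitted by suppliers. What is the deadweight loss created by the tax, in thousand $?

Demand slope: (63 − 75)/(77 − 75) = -6, so Qd = 525 − 6P.
Supply slope: (87 − 90)/(82 − 83) = 3, so Qs = 3P − 159.
Before the tax: set 525 − 6P = 3P − 159 → P* = $76, Q* = 69.
With the tax collected from suppliers, supply shifts: Qs = 3(P − 13.5) − 159.
New equilibrium: consumers pay $80.5, suppliers receive $67, Q = 42. (Wedge: Pb − Ps = 13.5.)
Quantity falls by |ΔQ| = |69 − 42| = 27.
DWL = ½ · t · |ΔQ| = ½ · 13.5 · 27 = $182.25.

Deadweight loss = $182.25 thousand.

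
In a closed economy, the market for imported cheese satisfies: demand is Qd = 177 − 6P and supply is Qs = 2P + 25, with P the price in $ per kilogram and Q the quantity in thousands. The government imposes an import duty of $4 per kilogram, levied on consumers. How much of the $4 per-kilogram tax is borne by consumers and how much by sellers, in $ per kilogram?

Before the tax: set 177 − 6P = 2P + 25 → P* = $19, Q* = 63.
With the tax collected from consumers, demand (in seller-price terms) shifts: Qd = 177 − 6(P + 4).
Solving gives Q = 57 with consumers paying $20 and sellers receiving $16 (the $4 wedge).
Burden on consumers: $1; on sellers: $3. (They sum to $4.)

Consumers bear $1 per kilogram; sellers bear $3 per kilogram.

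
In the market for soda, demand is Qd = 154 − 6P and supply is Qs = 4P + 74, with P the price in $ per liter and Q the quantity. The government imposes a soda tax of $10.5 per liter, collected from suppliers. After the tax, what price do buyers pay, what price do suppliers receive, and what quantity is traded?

Without the tax, 154 − 6P = 4P + 74 gives 10P = 80, so P* = $8 and Q* = 106.
With the tax collected from suppliers, supply shifts: Qs = 4(P − 10.5) + 74.
New equilibrium: buyers pay $12.2, suppliers receive $1.7, Q = 80.8. (Wedge: Pb − Ps = 10.5.)
The less price-elastic side of the market bears the larger share of a per-unit tax.

Buyers pay $12.2; suppliers receive $1.7; quantity = 80.8.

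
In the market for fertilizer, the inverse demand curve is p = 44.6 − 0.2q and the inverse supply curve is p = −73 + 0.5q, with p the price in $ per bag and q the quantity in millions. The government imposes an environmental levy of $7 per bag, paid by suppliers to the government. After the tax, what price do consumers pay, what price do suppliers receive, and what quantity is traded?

Consumers pay $13; suppliers receive $6; quantity = 158.

Inverting to q(p) form: qd = 223 − 5p; qs = 2p + 146.
Before the tax: set 223 − 5p = 2p + 146 → p* = $11, q* = 168.
With the tax collected from suppliers, supply shifts: qs = 2(p − 7) + 146.
New equilibrium: consumers pay $13, suppliers receive $6, q = 158. (Wedge: pb − ps = 7.)
The less price-elastic side of the market bears the larger share of a per-unit tax.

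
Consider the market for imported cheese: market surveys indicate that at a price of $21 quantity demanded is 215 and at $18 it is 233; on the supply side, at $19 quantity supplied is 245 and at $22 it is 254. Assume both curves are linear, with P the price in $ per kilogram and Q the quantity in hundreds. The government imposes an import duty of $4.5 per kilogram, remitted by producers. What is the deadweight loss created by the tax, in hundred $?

Demand slope: (233 − 215)/(18 − 21) = -6, so Qd = 341 − 6P.
Supply slope: (254 − 245)/(22 − 19) = 3, so Qs = 3P + 188.
Before the tax: set 341 − 6P = 3P + 188 → P* = $17, Q* = 239.
With the tax collected from producers, supply shifts: Qs = 3(P − 4.5) + 188.
Solving gives Q = 230 with buyers paying $18.5 and producers receiving $14 (the $4.5 wedge).
Quantity falls by |ΔQ| = |239 − 230| = 9.
DWL = ½ · t · |ΔQ| = ½ · 4.5 · 9 = $20.25.

Deadweight loss = $20.25 hundred.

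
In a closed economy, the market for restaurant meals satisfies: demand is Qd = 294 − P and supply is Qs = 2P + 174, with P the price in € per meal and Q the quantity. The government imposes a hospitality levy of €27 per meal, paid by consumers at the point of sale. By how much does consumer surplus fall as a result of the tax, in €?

Without the tax, 294 − P = 2P + 174 gives 3P = 120, so P* = €40 and Q* = 254.
With the tax collected from consumers, demand (in seller-price terms) shifts: Qd = 294 − (P + 27).
New equilibrium: consumers pay €58, producers receive €31, Q = 236. (Wedge: Pb − Ps = 27.)
ΔCS is the trapezoid between Q = 236 and Q = 254 of height €18: ½ · (254 + 236) · 18 = €4410.

Consumer surplus falls by €4410.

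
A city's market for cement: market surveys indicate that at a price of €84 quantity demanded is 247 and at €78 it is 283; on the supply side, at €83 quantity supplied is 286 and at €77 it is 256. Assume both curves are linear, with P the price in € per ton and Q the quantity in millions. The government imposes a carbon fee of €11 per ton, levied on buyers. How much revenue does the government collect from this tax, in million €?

Demand slope: (283 − 247)/(78 − 84) = -6, so Qd = 751 − 6P.
Supply slope: (256 − 286)/(77 − 83) = 5, so Qs = 5P − 129.
Before the tax: set 751 − 6P = 5P − 129 → P* = €80, Q* = 271.
With the tax collected from buyers, demand (in seller-price terms) shifts: Qd = 751 − 6(P + 11).
New equilibrium: buyers pay €85, suppliers receive €74, Q = 241. (Wedge: Pb − Ps = 11.)
Revenue = t · Q = 11 · 241 = €2651.

Tax revenue = €2651 million.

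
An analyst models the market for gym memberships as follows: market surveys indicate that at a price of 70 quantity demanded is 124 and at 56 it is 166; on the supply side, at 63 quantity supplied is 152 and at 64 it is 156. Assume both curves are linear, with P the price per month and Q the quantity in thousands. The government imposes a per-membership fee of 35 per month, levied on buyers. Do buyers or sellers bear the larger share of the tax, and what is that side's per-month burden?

Buyers bear the larger share: 20 per month.

Demand slope: (166 − 124)/(56 − 70) = -3, so Qd = 334 − 3P.
Supply slope: (156 − 152)/(64 − 63) = 4, so Qs = 4P − 100.
Before the tax: set 334 − 3P = 4P − 100 → P* = 62, Q* = 148.
With the tax collected from buyers, demand (in seller-price terms) shifts: Qd = 334 − 3(P + 35).
New equilibrium: buyers pay 82, sellers receive 47, Q = 88. (Wedge: Pb − Ps = 35.)
Per-month burden: buyers 20, sellers 15.
Buyers take the larger share because demand is less price-elastic here (demand slope 3 vs supply slope 4).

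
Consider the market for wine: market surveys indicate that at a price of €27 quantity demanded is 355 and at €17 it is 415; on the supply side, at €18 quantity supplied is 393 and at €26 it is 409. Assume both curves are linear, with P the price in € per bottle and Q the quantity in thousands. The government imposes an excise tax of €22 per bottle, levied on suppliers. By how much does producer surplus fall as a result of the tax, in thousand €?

Demand slope: (415 − 355)/(17 − 27) = -6, so Qd = 517 − 6P.
Supply slope: (409 − 393)/(26 − 18) = 2, so Qs = 2P + 357.
Without the tax, 517 − 6P = 2P + 357 gives 8P = 160, so P* = €20 and Q* = 397.
With the tax collected from suppliers, supply shifts: Qs = 2(P − 22) + 357.
New equilibrium: consumers pay €25.5, suppliers receive €3.5, Q = 364. (Wedge: Pb − Ps = 22.)
ΔPS is the trapezoid between Q = 364 and Q = 397 of height €16.5: ½ · (397 + 364) · 16.5 = €6278.25.

Producer surplus falls by €6278.25 thousand.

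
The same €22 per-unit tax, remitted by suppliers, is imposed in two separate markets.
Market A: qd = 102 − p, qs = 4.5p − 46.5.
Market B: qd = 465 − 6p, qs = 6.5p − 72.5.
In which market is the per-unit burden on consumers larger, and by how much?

Market A, by €6.56.

Market A: pre-tax p* = €27, q* = 75; post-tax q = 57; per-unit burden on consumers = €18.
Market B: pre-tax p* = €43, q* = 207; post-tax q = 138.36; per-unit burden on consumers = €11.44.
Difference: €18 vs €11.44 → market A is larger by €6.56.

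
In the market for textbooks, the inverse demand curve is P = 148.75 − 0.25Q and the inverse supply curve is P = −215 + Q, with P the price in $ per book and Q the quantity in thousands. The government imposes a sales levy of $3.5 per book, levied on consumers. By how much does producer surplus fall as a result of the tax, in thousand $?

Rewrite in direct form: Qd = 595 − 4P and Qs = P + 215.
Without the tax, 595 − 4P = P + 215 gives 5P = 380, so P* = $76 and Q* = 291.
With the tax collected from consumers, demand (in seller-price terms) shifts: Qd = 595 − 4(P + 3.5).
New equilibrium: consumers pay $76.7, producers receive $73.2, Q = 288.2. (Wedge: Pb − Ps = 3.5.)
ΔPS is the trapezoid between Q = 288.2 and Q = 291 of height $2.8: ½ · (291 + 288.2) · 2.8 = $810.88.

Producer surplus falls by $810.88 thousand.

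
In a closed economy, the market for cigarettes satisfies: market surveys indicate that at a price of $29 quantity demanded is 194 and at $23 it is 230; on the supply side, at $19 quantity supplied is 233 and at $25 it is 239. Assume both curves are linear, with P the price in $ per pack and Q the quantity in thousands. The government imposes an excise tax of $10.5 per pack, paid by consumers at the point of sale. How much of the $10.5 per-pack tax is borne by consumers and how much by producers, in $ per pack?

Consumers bear $1.5 per pack; producers bear $9 per pack.

Demand slope: (230 − 194)/(23 − 29) = -6, so Qd = 368 − 6P.
Supply slope: (239 − 233)/(25 − 19) = 1, so Qs = P + 214.
Before the tax: set 368 − 6P = P + 214 → P* = $22, Q* = 236.
With the tax collected from consumers, demand (in seller-price terms) shifts: Qd = 368 − 6(P + 10.5).
New equilibrium: consumers pay $23.5, producers receive $13, Q = 227. (Wedge: Pb − Ps = 10.5.)
Burden on consumers: $1.5; on producers: $9. (They sum to $10.5.)
The less price-elastic side of the market bears the larger share of a per-unit tax.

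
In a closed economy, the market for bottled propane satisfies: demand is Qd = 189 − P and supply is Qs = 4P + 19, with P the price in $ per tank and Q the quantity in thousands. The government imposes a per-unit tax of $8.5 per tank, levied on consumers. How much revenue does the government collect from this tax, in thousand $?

Tax revenue = $1259.7 thousand.

Without the tax, 189 − P = 4P + 19 gives 5P = 170, so P* = $34 and Q* = 155.
With the tax collected from consumers, demand (in seller-price terms) shifts: Qd = 189 − (P + 8.5).
Solving gives Q = 148.2 with consumers paying $40.8 and suppliers receiving $32.3 (the $8.5 wedge).
Revenue = t · Q = 8.5 · 148.2 = $1259.7.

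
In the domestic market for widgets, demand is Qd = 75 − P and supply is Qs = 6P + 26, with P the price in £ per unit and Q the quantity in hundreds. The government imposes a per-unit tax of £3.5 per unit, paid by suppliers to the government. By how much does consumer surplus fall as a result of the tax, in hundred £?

Consumer surplus falls by £199.5 hundred.

Without the tax, 75 − P = 6P + 26 gives 7P = 49, so P* = £7 and Q* = 68.
With the tax collected from suppliers, supply shifts: Qs = 6(P − 3.5) + 26.
Solving gives Q = 65 with consumers paying £10 and suppliers receiving £6.5 (the £3.5 wedge).
ΔCS is the trapezoid between Q = 65 and Q = 68 of height £3: ½ · (68 + 65) · 3 = £199.5.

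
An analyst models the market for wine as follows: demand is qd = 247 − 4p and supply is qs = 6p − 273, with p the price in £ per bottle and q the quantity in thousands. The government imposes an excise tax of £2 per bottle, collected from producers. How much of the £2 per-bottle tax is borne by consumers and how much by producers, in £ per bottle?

Before the tax: set 247 − 4p = 6p − 273 → p* = £52, q* = 39.
With the tax collected from producers, supply shifts: qs = 6(p − 2) − 273.
Solving gives q = 34.2 with consumers paying £53.2 and producers receiving £51.2 (the £2 wedge).
Burden on consumers: £1.2; on producers: £0.8. (They sum to £2.)

Consumers bear £1.2 per bottle; producers bear £0.8 per bottle.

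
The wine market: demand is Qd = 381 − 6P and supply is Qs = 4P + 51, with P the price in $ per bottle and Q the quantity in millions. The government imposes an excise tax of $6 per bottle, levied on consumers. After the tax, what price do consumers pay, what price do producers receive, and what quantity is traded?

Consumers pay $35.4; producers receive $29.4; quantity = 168.6.

Before the tax: set 381 − 6P = 4P + 51 → P* = $33, Q* = 183.
With the tax collected from consumers, demand (in seller-price terms) shifts: Qd = 381 − 6(P + 6).
Solving gives Q = 168.6 with consumers paying $35.4 and producers receiving $29.4 (the $6 wedge).
The less price-elastic side of the market bears the larger share of a per-unit tax.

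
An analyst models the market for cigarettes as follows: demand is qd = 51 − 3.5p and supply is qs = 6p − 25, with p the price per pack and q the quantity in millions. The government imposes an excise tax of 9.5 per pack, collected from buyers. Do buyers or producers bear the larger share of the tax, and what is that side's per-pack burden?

Buyers bear the larger share: 6 per pack.

Without the tax, 51 − 3.5p = 6p − 25 gives 9.5p = 76, so p* = 8 and q* = 23.
With the tax collected from buyers, demand (in seller-price terms) shifts: qd = 51 − 3.5(p + 9.5).
New equilibrium: buyers pay 14, producers receive 4.5, q = 2. (Wedge: pb − ps = 9.5.)
Per-pack burden: buyers 6, producers 3.5.
Buyers take the larger share because demand is less price-elastic here (demand slope 3.5 vs supply slope 6).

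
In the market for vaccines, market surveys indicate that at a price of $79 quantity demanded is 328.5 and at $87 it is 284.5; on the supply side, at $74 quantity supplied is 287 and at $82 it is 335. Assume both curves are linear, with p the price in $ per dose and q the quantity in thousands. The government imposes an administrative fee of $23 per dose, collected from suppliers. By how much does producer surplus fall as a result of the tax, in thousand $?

Demand slope: (284.5 − 328.5)/(87 − 79) = -5.5, so qd = 763 − 5.5p.
Supply slope: (335 − 287)/(82 − 74) = 6, so qs = 6p − 157.
Before the tax: set 763 − 5.5p = 6p − 157 → p* = $80, q* = 323.
With the tax collected from suppliers, supply shifts: qs = 6(p − 23) − 157.
Solving gives q = 257 with consumers paying $92 and suppliers receiving $69 (the $23 wedge).
ΔPS is the trapezoid between Q = 257 and Q = 323 of height $11: ½ · (323 + 257) · 11 = $3190.

Producer surplus falls by $3190 thousand.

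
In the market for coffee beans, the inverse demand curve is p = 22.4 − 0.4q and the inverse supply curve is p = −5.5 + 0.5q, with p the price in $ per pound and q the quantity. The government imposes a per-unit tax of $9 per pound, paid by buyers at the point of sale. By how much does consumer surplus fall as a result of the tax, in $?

Consumer surplus falls by $104.

Rewrite in direct form: qd = 56 − 2.5p and qs = 2p + 11.
Before the tax: set 56 − 2.5p = 2p + 11 → p* = $10, q* = 31.
With the tax collected from buyers, demand (in seller-price terms) shifts: qd = 56 − 2.5(p + 9).
New equilibrium: buyers pay $14, suppliers receive $5, q = 21. (Wedge: pb − ps = 9.)
ΔCS is the trapezoid between Q = 21 and Q = 31 of height $4: ½ · (31 + 21) · 4 = $104.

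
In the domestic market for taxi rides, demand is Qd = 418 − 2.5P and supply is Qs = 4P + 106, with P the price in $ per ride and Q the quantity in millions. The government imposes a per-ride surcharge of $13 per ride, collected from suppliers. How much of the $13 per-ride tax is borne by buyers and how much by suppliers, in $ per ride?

Without the tax, 418 − 2.5P = 4P + 106 gives 6.5P = 312, so P* = $48 and Q* = 298.
With the tax collected from suppliers, supply shifts: Qs = 4(P − 13) + 106.
Solving gives Q = 278 with buyers paying $56 and suppliers receiving $43 (the $13 wedge).
Burden on buyers: $8; on suppliers: $5. (They sum to $13.)
The less price-elastic side of the market bears the larger share of a per-unit tax.

Buyers bear $8 per ride; suppliers bear $5 per ride.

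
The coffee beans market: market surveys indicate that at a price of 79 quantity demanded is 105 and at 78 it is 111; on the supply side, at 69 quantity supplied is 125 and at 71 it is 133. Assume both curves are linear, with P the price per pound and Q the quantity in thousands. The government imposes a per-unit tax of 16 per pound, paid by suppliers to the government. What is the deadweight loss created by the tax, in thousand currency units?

Demand slope: (111 − 105)/(78 − 79) = -6, so Qd = 579 − 6P.
Supply slope: (133 − 125)/(71 − 69) = 4, so Qs = 4P − 151.
Before the tax: set 579 − 6P = 4P − 151 → P* = 73, Q* = 141.
With the tax collected from suppliers, supply shifts: Qs = 4(P − 16) − 151.
Solving gives Q = 102.6 with buyers paying 79.4 and suppliers receiving 63.4 (the 16 wedge).
Quantity falls by |ΔQ| = |141 − 102.6| = 38.4.
DWL = ½ · t · |ΔQ| = ½ · 16 · 38.4 = 307.2.

Deadweight loss = 307.2 thousand.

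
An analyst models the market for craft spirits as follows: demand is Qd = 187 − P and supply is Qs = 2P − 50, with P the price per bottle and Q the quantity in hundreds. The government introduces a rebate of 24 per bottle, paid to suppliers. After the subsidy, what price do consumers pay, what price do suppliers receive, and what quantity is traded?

Consumers pay 63; suppliers receive 87; quantity = 124.

Before the subsidy: set 187 − P = 2P − 50 → P* = 79, Q* = 108.
With a per-unit subsidy paid to suppliers, each receives P + 24 per unit sold, so supply becomes Qs = 2(P + 24) − 50.
Solving gives Q = 124 with consumers paying 63 and suppliers receiving 87 (the 24 wedge).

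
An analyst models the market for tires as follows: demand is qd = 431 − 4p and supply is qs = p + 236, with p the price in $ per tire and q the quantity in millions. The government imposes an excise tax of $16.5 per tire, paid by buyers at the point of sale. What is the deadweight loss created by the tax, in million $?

Before the tax: set 431 − 4p = p + 236 → p* = $39, q* = 275.
With the tax collected from buyers, demand (in seller-price terms) shifts: qd = 431 − 4(p + 16.5).
New equilibrium: buyers pay $42.3, sellers receive $25.8, q = 261.8. (Wedge: pb − ps = 16.5.)
Quantity falls by |ΔQ| = |275 − 261.8| = 13.2.
DWL = ½ · t · |ΔQ| = ½ · 16.5 · 13.2 = $108.9.

Deadweight loss = $108.9 million.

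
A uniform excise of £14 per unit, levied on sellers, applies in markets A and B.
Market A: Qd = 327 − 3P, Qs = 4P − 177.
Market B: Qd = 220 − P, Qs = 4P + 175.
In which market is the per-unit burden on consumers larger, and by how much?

Market A: pre-tax P* = £72, Q* = 111; post-tax Q = 87; per-unit burden on consumers = £8.
Market B: pre-tax P* = £9, Q* = 211; post-tax Q = 199.8; per-unit burden on consumers = £11.2.
Difference: £8 vs £11.2 → market B is larger by £3.2.

Market B, by £3.2.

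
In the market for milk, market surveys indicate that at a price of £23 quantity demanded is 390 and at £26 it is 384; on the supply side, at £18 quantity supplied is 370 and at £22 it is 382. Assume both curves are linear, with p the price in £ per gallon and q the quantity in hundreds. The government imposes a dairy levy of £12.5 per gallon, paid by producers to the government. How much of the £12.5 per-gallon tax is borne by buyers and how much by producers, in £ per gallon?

Demand slope: (384 − 390)/(26 − 23) = -2, so qd = 436 − 2p.
Supply slope: (382 − 370)/(22 − 18) = 3, so qs = 3p + 316.
Without the tax, 436 − 2p = 3p + 316 gives 5p = 120, so p* = £24 and q* = 388.
With the tax collected from producers, supply shifts: qs = 3(p − 12.5) + 316.
New equilibrium: buyers pay £31.5, producers receive £19, q = 373. (Wedge: pb − ps = 12.5.)
Burden on buyers: £7.5; on producers: £5. (They sum to £12.5.)
The less price-elastic side of the market bears the larger share of a per-unit tax.

Buyers bear £7.5 per gallon; producers bear £5 per gallon.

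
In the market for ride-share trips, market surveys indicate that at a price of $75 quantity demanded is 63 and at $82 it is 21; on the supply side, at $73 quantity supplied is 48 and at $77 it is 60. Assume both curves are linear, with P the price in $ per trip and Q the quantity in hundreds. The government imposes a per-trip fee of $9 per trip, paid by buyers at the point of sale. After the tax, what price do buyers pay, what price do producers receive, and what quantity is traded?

Buyers pay $79; producers receive $70; quantity = 39.

Demand slope: (21 − 63)/(82 − 75) = -6, so Qd = 513 − 6P.
Supply slope: (60 − 48)/(77 − 73) = 3, so Qs = 3P − 171.
Before the tax: set 513 − 6P = 3P − 171 → P* = $76, Q* = 57.
With the tax collected from buyers, demand (in seller-price terms) shifts: Qd = 513 − 6(P + 9).
New equilibrium: buyers pay $79, producers receive $70, Q = 39. (Wedge: Pb − Ps = 9.)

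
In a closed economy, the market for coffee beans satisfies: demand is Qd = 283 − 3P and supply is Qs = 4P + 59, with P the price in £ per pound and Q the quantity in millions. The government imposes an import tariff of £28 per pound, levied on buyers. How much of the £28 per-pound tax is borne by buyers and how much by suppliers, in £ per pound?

Before the tax: set 283 − 3P = 4P + 59 → P* = £32, Q* = 187.
With the tax collected from buyers, demand (in seller-price terms) shifts: Qd = 283 − 3(P + 28).
Solving gives Q = 139 with buyers paying £48 and suppliers receiving £20 (the £28 wedge).
Burden on buyers: £16; on suppliers: £12. (They sum to £28.)
The less price-elastic side of the market bears the larger share of a per-unit tax.

Buyers bear £16 per pound; suppliers bear £12 per pound.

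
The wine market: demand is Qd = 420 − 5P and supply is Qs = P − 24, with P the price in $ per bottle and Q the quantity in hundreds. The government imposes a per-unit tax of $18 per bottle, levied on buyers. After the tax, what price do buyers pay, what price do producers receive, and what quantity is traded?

Before the tax: set 420 − 5P = P − 24 → P* = $74, Q* = 50.
With the tax collected from buyers, demand (in seller-price terms) shifts: Qd = 420 − 5(P + 18).
Solving gives Q = 35 with buyers paying $77 and producers receiving $59 (the $18 wedge).
The less price-elastic side of the market bears the larger share of a per-unit tax.

Buyers pay $77; producers receive $59; quantity = 35.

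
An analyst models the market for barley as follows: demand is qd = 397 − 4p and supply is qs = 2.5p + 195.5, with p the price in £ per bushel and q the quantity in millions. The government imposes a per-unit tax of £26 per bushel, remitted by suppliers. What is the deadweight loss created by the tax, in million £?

Deadweight loss = £520 million.

Without the tax, 397 − 4p = 2.5p + 195.5 gives 6.5p = 201.5, so p* = £31 and q* = 273.
With the tax collected from suppliers, supply shifts: qs = 2.5(p − 26) + 195.5.
Solving gives q = 233 with consumers paying £41 and suppliers receiving £15 (the £26 wedge).
Quantity falls by |ΔQ| = |273 − 233| = 40.
DWL = ½ · t · |ΔQ| = ½ · 26 · 40 = £520.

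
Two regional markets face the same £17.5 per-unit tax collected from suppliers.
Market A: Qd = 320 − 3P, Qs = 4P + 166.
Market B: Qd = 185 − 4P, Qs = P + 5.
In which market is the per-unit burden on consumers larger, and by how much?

Market A, by £6.5.

Market A: pre-tax P* = £22, Q* = 254; post-tax Q = 224; per-unit burden on consumers = £10.
Market B: pre-tax P* = £36, Q* = 41; post-tax Q = 27; per-unit burden on consumers = £3.5.
Difference: £10 vs £3.5 → market A is larger by £6.5.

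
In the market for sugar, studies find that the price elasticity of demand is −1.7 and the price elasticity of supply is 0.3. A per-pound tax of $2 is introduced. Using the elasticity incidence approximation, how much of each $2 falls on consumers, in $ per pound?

Incidence ratio: consumers' share ≈ εs / (εs + |εd|) = 0.3 / (0.3 + 1.7) = 0.15.
So consumers bear ≈ 0.15 × $2 = $0.3; suppliers bear $1.7.

Consumers bear ≈ $0.3 per pound.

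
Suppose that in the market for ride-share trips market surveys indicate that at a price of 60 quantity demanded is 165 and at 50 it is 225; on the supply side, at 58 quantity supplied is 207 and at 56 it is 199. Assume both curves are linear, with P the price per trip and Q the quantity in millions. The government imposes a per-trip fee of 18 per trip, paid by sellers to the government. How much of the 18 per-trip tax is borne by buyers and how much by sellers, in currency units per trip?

Buyers bear 7.2 per trip; sellers bear 10.8 per trip.

Demand slope: (225 − 165)/(50 − 60) = -6, so Qd = 525 − 6P.
Supply slope: (199 − 207)/(56 − 58) = 4, so Qs = 4P − 25.
Before the tax: set 525 − 6P = 4P − 25 → P* = 55, Q* = 195.
With the tax collected from sellers, supply shifts: Qs = 4(P − 18) − 25.
New equilibrium: buyers pay 62.2, sellers receive 44.2, Q = 151.8. (Wedge: Pb − Ps = 18.)
Burden on buyers: 7.2; on sellers: 10.8. (They sum to 18.)
The less price-elastic side of the market bears the larger share of a per-unit tax.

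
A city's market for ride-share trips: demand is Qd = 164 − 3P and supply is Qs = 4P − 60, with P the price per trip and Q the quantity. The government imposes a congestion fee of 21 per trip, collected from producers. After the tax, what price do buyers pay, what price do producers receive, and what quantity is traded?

Without the tax, 164 − 3P = 4P − 60 gives 7P = 224, so P* = 32 and Q* = 68.
With the tax collected from producers, supply shifts: Qs = 4(P − 21) − 60.
New equilibrium: buyers pay 44, producers receive 23, Q = 32. (Wedge: Pb − Ps = 21.)

Buyers pay 44; producers receive 23; quantity = 32.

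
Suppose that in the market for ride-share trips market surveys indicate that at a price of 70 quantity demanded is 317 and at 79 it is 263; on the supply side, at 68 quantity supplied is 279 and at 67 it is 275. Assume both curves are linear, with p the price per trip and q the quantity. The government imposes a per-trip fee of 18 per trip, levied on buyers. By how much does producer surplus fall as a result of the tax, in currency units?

Producer surplus falls by 2995.92.

Demand slope: (263 − 317)/(79 − 70) = -6, so qd = 737 − 6p.
Supply slope: (275 − 279)/(67 − 68) = 4, so qs = 4p + 7.
Before the tax: set 737 − 6p = 4p + 7 → p* = 73, q* = 299.
With the tax collected from buyers, demand (in seller-price terms) shifts: qd = 737 − 6(p + 18).
Solving gives q = 255.8 with buyers paying 80.2 and sellers receiving 62.2 (the 18 wedge).
ΔPS is the trapezoid between Q = 255.8 and Q = 299 of height 10.8: ½ · (299 + 255.8) · 10.8 = 2995.92.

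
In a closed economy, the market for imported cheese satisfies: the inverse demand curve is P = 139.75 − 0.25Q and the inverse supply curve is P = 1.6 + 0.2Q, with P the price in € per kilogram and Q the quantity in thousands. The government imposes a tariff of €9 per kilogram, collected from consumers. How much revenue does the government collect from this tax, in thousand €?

Rewrite in direct form: Qd = 559 − 4P and Qs = 5P − 8.
Before the tax: set 559 − 4P = 5P − 8 → P* = €63, Q* = 307.
With the tax collected from consumers, demand (in seller-price terms) shifts: Qd = 559 − 4(P + 9).
Solving gives Q = 287 with consumers paying €68 and suppliers receiving €59 (the €9 wedge).
Revenue = t · Q = 9 · 287 = €2583.

Tax revenue = €2583 thousand.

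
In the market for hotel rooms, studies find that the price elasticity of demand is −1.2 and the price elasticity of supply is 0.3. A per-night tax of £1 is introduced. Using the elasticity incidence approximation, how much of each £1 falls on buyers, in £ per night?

Buyers bear ≈ £0.2 per night.

Incidence ratio: buyers' share ≈ εs / (εs + |εd|) = 0.3 / (0.3 + 1.2) = 0.2.
So buyers bear ≈ 0.2 × £1 = £0.2; sellers bear £0.8.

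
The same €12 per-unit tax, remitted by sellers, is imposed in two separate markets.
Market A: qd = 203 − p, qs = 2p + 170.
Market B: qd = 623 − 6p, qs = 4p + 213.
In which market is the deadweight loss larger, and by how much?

Market A: pre-tax p* = €11, q* = 192; post-tax q = 184; deadweight loss = €48.
Market B: pre-tax p* = €41, q* = 377; post-tax q = 348.2; deadweight loss = €172.8.
Difference: €48 vs €172.8 → market B is larger by €124.8.

Market B, by €124.8.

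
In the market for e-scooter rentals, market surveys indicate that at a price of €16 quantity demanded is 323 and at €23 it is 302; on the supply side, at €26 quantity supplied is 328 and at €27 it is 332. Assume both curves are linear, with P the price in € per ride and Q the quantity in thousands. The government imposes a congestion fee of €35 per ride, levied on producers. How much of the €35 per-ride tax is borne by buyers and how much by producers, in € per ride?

Buyers bear €20 per ride; producers bear €15 per ride.

Demand slope: (302 − 323)/(23 − 16) = -3, so Qd = 371 − 3P.
Supply slope: (332 − 328)/(27 − 26) = 4, so Qs = 4P + 224.
Before the tax: set 371 − 3P = 4P + 224 → P* = €21, Q* = 308.
With the tax collected from producers, supply shifts: Qs = 4(P − 35) + 224.
Solving gives Q = 248 with buyers paying €41 and producers receiving €6 (the €35 wedge).
Burden on buyers: €20; on producers: €15. (They sum to €35.)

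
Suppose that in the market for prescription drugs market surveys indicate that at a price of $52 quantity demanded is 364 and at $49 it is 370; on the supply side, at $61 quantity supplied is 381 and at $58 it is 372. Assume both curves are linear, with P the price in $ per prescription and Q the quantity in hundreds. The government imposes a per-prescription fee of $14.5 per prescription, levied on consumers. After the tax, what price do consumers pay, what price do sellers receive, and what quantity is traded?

Consumers pay $62.7; sellers receive $48.2; quantity = 342.6.

Demand slope: (370 − 364)/(49 − 52) = -2, so Qd = 468 − 2P.
Supply slope: (372 − 381)/(58 − 61) = 3, so Qs = 3P + 198.
Before the tax: set 468 − 2P = 3P + 198 → P* = $54, Q* = 360.
With the tax collected from consumers, demand (in seller-price terms) shifts: Qd = 468 − 2(P + 14.5).
New equilibrium: consumers pay $62.7, sellers receive $48.2, Q = 342.6. (Wedge: Pb − Ps = 14.5.)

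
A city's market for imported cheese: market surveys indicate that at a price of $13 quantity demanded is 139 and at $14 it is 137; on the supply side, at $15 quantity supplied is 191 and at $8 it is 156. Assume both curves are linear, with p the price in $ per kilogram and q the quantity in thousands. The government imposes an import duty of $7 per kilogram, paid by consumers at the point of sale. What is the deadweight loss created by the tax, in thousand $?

Demand slope: (137 − 139)/(14 − 13) = -2, so qd = 165 − 2p.
Supply slope: (156 − 191)/(8 − 15) = 5, so qs = 5p + 116.
Without the tax, 165 − 2p = 5p + 116 gives 7p = 49, so p* = $7 and q* = 151.
With the tax collected from consumers, demand (in seller-price terms) shifts: qd = 165 − 2(p + 7).
New equilibrium: consumers pay $12, producers receive $5, q = 141. (Wedge: pb − ps = 7.)
Quantity falls by |ΔQ| = |151 − 141| = 10.
DWL = ½ · t · |ΔQ| = ½ · 7 · 10 = $35.

Deadweight loss = $35 thousand.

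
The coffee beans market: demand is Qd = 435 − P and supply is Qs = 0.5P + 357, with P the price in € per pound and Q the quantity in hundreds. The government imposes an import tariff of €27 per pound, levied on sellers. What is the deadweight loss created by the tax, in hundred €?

Deadweight loss = €121.5 hundred.

Before the tax: set 435 − P = 0.5P + 357 → P* = €52, Q* = 383.
With the tax collected from sellers, supply shifts: Qs = 0.5(P − 27) + 357.
New equilibrium: buyers pay €61, sellers receive €34, Q = 374. (Wedge: Pb − Ps = 27.)
Quantity falls by |ΔQ| = |383 − 374| = 9.
DWL = ½ · t · |ΔQ| = ½ · 27 · 9 = €121.5.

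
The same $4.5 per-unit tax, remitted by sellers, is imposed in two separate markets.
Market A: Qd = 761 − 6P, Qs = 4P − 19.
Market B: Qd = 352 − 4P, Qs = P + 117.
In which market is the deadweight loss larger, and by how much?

Market A: pre-tax P* = $78, Q* = 293; post-tax Q = 282.2; deadweight loss = $24.3.
Market B: pre-tax P* = $47, Q* = 164; post-tax Q = 160.4; deadweight loss = $8.1.
Difference: $24.3 vs $8.1 → market A is larger by $16.2.

Market A, by $16.2.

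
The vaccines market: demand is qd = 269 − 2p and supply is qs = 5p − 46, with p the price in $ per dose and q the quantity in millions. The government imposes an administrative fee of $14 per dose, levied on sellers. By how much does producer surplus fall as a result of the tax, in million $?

Producer surplus falls by $676 million.

Without the tax, 269 − 2p = 5p − 46 gives 7p = 315, so p* = $45 and q* = 179.
With the tax collected from sellers, supply shifts: qs = 5(p − 14) − 46.
New equilibrium: buyers pay $55, sellers receive $41, q = 159. (Wedge: pb − ps = 14.)
ΔPS is the trapezoid between Q = 159 and Q = 179 of height $4: ½ · (179 + 159) · 4 = $676.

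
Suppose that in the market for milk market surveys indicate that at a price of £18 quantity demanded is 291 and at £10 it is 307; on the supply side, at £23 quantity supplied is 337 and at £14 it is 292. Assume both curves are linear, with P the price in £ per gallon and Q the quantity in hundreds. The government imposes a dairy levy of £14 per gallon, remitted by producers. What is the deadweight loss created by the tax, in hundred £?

Deadweight loss = £140 hundred.

Demand slope: (307 − 291)/(10 − 18) = -2, so Qd = 327 − 2P.
Supply slope: (292 − 337)/(14 − 23) = 5, so Qs = 5P + 222.
Before the tax: set 327 − 2P = 5P + 222 → P* = £15, Q* = 297.
With the tax collected from producers, supply shifts: Qs = 5(P − 14) + 222.
Solving gives Q = 277 with buyers paying £25 and producers receiving £11 (the £14 wedge).
Quantity falls by |ΔQ| = |297 − 277| = 20.
DWL = ½ · t · |ΔQ| = ½ · 14 · 20 = £140.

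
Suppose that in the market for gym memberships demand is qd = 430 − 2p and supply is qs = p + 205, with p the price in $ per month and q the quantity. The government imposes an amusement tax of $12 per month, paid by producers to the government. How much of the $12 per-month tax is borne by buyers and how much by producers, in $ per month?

Buyers bear $4 per month; producers bear $8 per month.

Before the tax: set 430 − 2p = p + 205 → p* = $75, q* = 280.
With the tax collected from producers, supply shifts: qs = (p − 12) + 205.
Solving gives q = 272 with buyers paying $79 and producers receiving $67 (the $12 wedge).
Burden on buyers: $4; on producers: $8. (They sum to $12.)
The less price-elastic side of the market bears the larger share of a per-unit tax.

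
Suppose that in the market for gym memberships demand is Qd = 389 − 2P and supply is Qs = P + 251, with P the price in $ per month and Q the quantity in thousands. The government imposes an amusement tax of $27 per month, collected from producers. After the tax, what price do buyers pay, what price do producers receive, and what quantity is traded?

Before the tax: set 389 − 2P = P + 251 → P* = $46, Q* = 297.
With the tax collected from producers, supply shifts: Qs = (P − 27) + 251.
New equilibrium: buyers pay $55, producers receive $28, Q = 279. (Wedge: Pb − Ps = 27.)

Buyers pay $55; producers receive $28; quantity = 279.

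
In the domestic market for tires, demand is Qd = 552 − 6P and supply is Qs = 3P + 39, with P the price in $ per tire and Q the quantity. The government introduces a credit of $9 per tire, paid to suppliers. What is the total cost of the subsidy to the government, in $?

Government outlay = $2052.

Before the subsidy: set 552 − 6P = 3P + 39 → P* = $57, Q* = 210.
With a per-unit subsidy paid to suppliers, each receives P + 9 per unit sold, so supply becomes Qs = 3(P + 9) + 39.
New equilibrium: consumers pay $54, suppliers receive $63, Q = 228. (Wedge: Pb − Ps = −9.)
Outlay = t · Q = 9 · 228 = $2052.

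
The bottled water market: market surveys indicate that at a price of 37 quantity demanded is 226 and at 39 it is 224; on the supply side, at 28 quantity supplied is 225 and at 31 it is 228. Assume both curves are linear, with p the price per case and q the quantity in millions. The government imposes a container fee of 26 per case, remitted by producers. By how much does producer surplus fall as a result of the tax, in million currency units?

Producer surplus falls by 2905.5 million.

Demand slope: (224 − 226)/(39 − 37) = -1, so qd = 263 − p.
Supply slope: (228 − 225)/(31 − 28) = 1, so qs = p + 197.
Before the tax: set 263 − p = p + 197 → p* = 33, q* = 230.
With the tax collected from producers, supply shifts: qs = (p − 26) + 197.
Solving gives q = 217 with consumers paying 46 and producers receiving 20 (the 26 wedge).
ΔPS is the trapezoid between Q = 217 and Q = 230 of height 13: ½ · (230 + 217) · 13 = 2905.5.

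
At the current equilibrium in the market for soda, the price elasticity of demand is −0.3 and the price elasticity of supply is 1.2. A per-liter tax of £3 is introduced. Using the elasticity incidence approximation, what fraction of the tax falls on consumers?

Consumers' share ≈ 0.8.

Incidence ratio: consumers' share ≈ εs / (εs + |εd|) = 1.2 / (1.2 + 0.3) = 0.8.
Supply is the more elastic side, so consumers bear the larger share.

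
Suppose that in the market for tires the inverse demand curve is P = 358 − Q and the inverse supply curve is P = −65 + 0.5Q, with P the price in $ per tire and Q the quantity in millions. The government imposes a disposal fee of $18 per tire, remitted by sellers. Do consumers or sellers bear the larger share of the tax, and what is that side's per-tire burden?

Rewrite in direct form: Qd = 358 − P and Qs = 2P + 130.
Without the tax, 358 − P = 2P + 130 gives 3P = 228, so P* = $76 and Q* = 282.
With the tax collected from sellers, supply shifts: Qs = 2(P − 18) + 130.
Solving gives Q = 270 with consumers paying $88 and sellers receiving $70 (the $18 wedge).
Per-tire burden: consumers $12, sellers $6.
Consumers take the larger share because demand is less price-elastic here (demand slope 1 vs supply slope 2).

Consumers bear the larger share: $12 per tire.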